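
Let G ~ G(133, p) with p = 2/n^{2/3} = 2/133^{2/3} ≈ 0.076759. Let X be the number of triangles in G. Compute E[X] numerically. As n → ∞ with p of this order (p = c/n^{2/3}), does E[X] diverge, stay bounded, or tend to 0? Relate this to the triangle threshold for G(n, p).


Number of potential triangles: C(133, 3) = 383306.
Each occurs with probability p³ ≈ (0.076759)³ ≈ 4.5225847e-04.
By linearity: E[X] = C(133, 3)·p³ ≈ 383306 · 4.5225847e-04 ≈ 173.35338.
Since α = 2/3 < 1, p = c/n^{2/3} ≫ 1/n is above the triangle threshold p ~ 1/n. Asymptotically E[X] ~ (c³/6)·n^{3(1−α)} = (2³/6)·n^{1} → ∞; triangles are abundant w.h.p.

E[X] ≈ 173.35338; in regime p = Θ(1/n^{2/3}) E[X] diverges (above the triangle threshold p ~ 1/n).


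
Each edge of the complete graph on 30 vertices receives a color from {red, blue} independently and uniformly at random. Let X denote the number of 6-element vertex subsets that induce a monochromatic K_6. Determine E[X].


Let X = Σ_S X_S over the C(30, 6) = 593775 subsets S of size 6, where X_S = 1 if the K_6 on S is monochromatic.
For a fixed S, the K_6 on S has C(6, 2) = 15 edges. P[all 15 edges red] = (1/2)^15, and likewise for blue, so P[monochromatic] = 2·(1/2)^15 = 2^{1 − 15} = 1/16384.
By linearity of expectation: E[X] = C(30, 6) · 2^{1 − 15} = 593775 · 1/16384 = 593775/16384.
Numerically: E[X] ≈ 36.2411.

E[X] = C(30,6)·2^(1−C(6,2)) = 593775/16384 ≈ 36.2411.


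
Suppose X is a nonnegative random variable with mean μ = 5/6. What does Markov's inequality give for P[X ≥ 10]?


μ = E[X] = 5/6, a = 10.
Markov: P[X ≥ 10] ≤ μ/a = (5/6)/10 = 1/12.
Numerically: ≈ 0.08333.
(Since a = 10 > μ = 0.83333, the bound 1/12 is < 1 and informative.)

P[X ≥ 10] ≤ 1/12 ≈ 0.08333.


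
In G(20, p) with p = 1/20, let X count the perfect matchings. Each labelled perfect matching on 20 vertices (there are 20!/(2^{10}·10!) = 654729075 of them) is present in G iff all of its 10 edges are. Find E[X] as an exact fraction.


K_20 has 20!/(2^{10}·10!) = 654729075 labelled perfect matchings.
For each such perfect matching H, let X_H = 1 if all 10 edges of H are present in G. Then P[X_H = 1] = p^{10} = (1/20)^{10} = 1/10240000000000.
By linearity of expectation: E[X] = Σ_H E[X_H] = 654729075 · p^{10} = 654729075 · 1/10240000000000 = 26189163/409600000000.
Numerically: E[X] ≈ 6.3938e-05.

E[X] = 654729075 · (1/20)^{10} = 26189163/409600000000 ≈ 6.3938e-05.


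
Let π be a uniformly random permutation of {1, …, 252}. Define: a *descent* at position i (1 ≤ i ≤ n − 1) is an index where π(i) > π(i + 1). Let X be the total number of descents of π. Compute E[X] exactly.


Write X = Σ X_I over i = 1, …, 251, with X_I the indicator of one descent.
There are 251 indicators.
For each fixed i, the pair (π(i), π(i+1)) is a uniformly random ordered pair of distinct values from {1, …, 252}; by symmetry P[π(i) > π(i+1)] = 1/2.
By linearity: E[X] = 251 · (1/2) = (252 − 1) · (1/2) = 251/2 ≈ 125.500000.

E[X] = 251/2 = 125.500000.


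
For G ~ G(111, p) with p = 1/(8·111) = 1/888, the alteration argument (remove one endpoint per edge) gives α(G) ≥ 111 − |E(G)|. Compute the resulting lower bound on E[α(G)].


E[|E(G)|] = C(111, 2)·p = 6105 · (1/888) = 55/8.
E[α(G)] ≥ n − E[|E(G)|] = 111 − 55/8 = 833/8.
Numerically: ≈ 104.125.
(This is only a lower bound; the true E[α(G)] may be larger.)

E[α(G)] ≥ 833/8 ≈ 104.125.


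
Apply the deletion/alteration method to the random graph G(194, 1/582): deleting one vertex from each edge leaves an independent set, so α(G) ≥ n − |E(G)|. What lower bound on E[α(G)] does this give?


E[|E(G)|] = C(194, 2)·p = 18721 · (1/582) = 193/6.
E[α(G)] ≥ n − E[|E(G)|] = 194 − 193/6 = 971/6.
Numerically: ≈ 161.833.
(This is only a lower bound; the true E[α(G)] may be larger.)

E[α(G)] ≥ 971/6 ≈ 161.833.


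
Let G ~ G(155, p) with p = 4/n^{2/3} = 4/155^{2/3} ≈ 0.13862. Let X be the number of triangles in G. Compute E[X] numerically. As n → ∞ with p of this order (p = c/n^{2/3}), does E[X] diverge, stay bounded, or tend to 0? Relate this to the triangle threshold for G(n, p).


Number of potential triangles: C(155, 3) = 608685.
Each occurs with probability p³ ≈ (0.13862)³ ≈ 2.6638918e-03.
By linearity: E[X] = C(155, 3)·p³ ≈ 608685 · 2.6638918e-03 ≈ 1621.47097.
Since α = 2/3 < 1, p = c/n^{2/3} ≫ 1/n is above the triangle threshold p ~ 1/n. Asymptotically E[X] ~ (c³/6)·n^{3(1−α)} = (4³/6)·n^{1} → ∞; triangles are abundant w.h.p.

E[X] ≈ 1621.47097; in regime p = Θ(1/n^{2/3}) E[X] diverges (above the triangle threshold p ~ 1/n).


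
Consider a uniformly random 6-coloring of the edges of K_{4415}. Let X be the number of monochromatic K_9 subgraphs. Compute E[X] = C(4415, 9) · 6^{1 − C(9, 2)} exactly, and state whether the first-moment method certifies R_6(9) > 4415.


E[X] = C(4415, 9) · 6^{1 − 36} = 1742086910069196051229123255 · 6^{−35} = 1742086910069196051229123255/1719070799748422591028658176.
As a reduced fraction: E[X] = 1742086910069196051229123255/1719070799748422591028658176 ≈ 1.0133887.
Is E[X] < 1? NO.
Since E[X] ≥ 1, the first-moment bound is inconclusive at n = 4415; it does NOT by itself certify R_6(9) > 4415.

E[X] = 1742086910069196051229123255/1719070799748422591028658176 ≈ 1.0133887; E[X] ≥ 1; first-moment method inconclusive here.


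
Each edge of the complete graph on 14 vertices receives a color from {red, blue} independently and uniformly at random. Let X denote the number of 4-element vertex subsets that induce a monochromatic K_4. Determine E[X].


Let X = Σ_S X_S over the C(14, 4) = 1001 subsets S of size 4, where X_S = 1 if the K_4 on S is monochromatic.
For a fixed S, the K_4 on S has C(4, 2) = 6 edges. P[all 6 edges red] = (1/2)^6, and likewise for blue, so P[monochromatic] = 2·(1/2)^6 = 2^{1 − 6} = 1/32.
By linearity: E[X] = C(14, 4) · 2^{1 − 6} = 1001 · 1/32 = 1001/32.
Numerically: E[X] ≈ 31.281.

E[X] = C(14,4)·2^(1−C(4,2)) = 1001/32 ≈ 31.281.


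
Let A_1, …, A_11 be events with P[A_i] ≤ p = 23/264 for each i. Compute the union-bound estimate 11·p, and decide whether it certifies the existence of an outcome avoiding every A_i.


Union bound: P[∪_{i=1}^{11} A_i] ≤ Σ_i P[A_i] ≤ 11·p = 11·(23/264) = 23/24.
Numerically: 23/24 ≈ 0.95833.
Is 23/24 < 1? YES.
Since P[∪ A_i] ≤ 23/24 < 1, the complement has P[∩ A_i^c] ≥ 1 − 23/24 = 1/24 > 0, so some outcome avoids every A_i.

11·p = 23/24 ≈ 0.95833; existence CERTIFIED by the union bound.


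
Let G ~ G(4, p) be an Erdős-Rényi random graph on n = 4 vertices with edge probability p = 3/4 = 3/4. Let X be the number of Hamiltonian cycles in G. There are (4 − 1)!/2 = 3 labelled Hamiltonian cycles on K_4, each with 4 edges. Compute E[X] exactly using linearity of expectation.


K_4 has (4 − 1)!/2 = 3 labelled Hamiltonian cycles.
For each such Hamiltonian cycle H, let X_H = 1 if all 4 edges of H are present in G. Then P[X_H = 1] = p^{4} = (3/4)^{4} = 81/256.
Summing the indicators: E[X] = Σ_H E[X_H] = 3 · p^{4} = 3 · 81/256 = 243/256.
Numerically: E[X] ≈ 0.949.

E[X] = 3 · (3/4)^{4} = 243/256 ≈ 0.949.


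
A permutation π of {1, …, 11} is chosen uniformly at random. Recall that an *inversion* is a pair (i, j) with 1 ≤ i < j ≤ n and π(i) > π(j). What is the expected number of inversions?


Write X = Σ X_I over the C(11, 2) = 55 pairs i < j, with X_I the indicator of one inversion.
There are 55 indicators.
For each fixed pair i < j, the values π(i) and π(j) are two distinct elements of {1, …, 11} in uniformly random order; by symmetry P[π(i) > π(j)] = 1/2.
By linearity: E[X] = 55 · (1/2) = C(11, 2) · (1/2) = 55/2 = 55/2 ≈ 27.5000.

E[X] = 55/2 = 27.5000.


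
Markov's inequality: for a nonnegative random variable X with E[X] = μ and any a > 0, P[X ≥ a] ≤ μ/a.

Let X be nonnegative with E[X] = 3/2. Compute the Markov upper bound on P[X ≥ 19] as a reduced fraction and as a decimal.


μ = E[X] = 3/2, a = 19.
Markov: P[X ≥ 19] ≤ μ/a = (3/2)/19 = 3/38.
Numerically: ≈ 0.07895.
(Since a = 19 > μ = 1.50000, the bound 3/38 is < 1 and informative.)

P[X ≥ 19] ≤ 3/38 ≈ 0.07895.


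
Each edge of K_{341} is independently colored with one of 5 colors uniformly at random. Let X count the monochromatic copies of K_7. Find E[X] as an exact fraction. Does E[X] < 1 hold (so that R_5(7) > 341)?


E[X] = C(341, 7) · 5^{1 − 21} = 99984606876440 · 5^{−20} = 99984606876440/95367431640625.
As a reduced fraction: E[X] = 19996921375288/19073486328125 ≈ 1.048.
Is E[X] < 1? NO.
Since E[X] ≥ 1, the first-moment bound is inconclusive at n = 341; it does NOT by itself certify R_5(7) > 341.

E[X] = 19996921375288/19073486328125 ≈ 1.048; E[X] ≥ 1; first-moment method inconclusive here.


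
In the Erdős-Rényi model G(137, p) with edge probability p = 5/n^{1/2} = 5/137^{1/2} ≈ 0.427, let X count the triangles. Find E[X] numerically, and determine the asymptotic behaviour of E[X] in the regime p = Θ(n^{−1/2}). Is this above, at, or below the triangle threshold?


Number of potential triangles: C(137, 3) = 419220.
Each occurs with probability p³ ≈ (0.427)³ ≈ 7.79523e-02.
By linearity: E[X] = C(137, 3)·p³ ≈ 419220 · 7.79523e-02 ≈ 32679.180.
Since α = 1/2 < 1, p = c/n^{1/2} ≫ 1/n is above the triangle threshold p ~ 1/n. Asymptotically E[X] ~ (c³/6)·n^{3(1−α)} = (5³/6)·n^{1.5} → ∞; triangles are abundant w.h.p.

E[X] ≈ 32679.180; in regime p = Θ(1/n^{1/2}) E[X] diverges (above the triangle threshold p ~ 1/n).


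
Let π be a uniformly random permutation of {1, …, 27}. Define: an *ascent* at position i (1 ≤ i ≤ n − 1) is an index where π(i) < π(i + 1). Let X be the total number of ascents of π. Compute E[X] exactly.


Write X = Σ X_I over i = 1, …, 26, with X_I the indicator of one ascent.
There are 26 indicators.
For each fixed i, the pair (π(i), π(i+1)) is a uniformly random ordered pair of distinct values from {1, …, 27}; by symmetry P[π(i) < π(i+1)] = 1/2.
By linearity: E[X] = 26 · (1/2) = (27 − 1) · (1/2) = 13 ≈ 13.000.

E[X] = 13 = 13.000.


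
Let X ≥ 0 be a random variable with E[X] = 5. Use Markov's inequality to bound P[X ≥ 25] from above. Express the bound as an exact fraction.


μ = E[X] = 5, a = 25.
Markov: P[X ≥ 25] ≤ μ/a = (5)/25 = 1/5.
Numerically: ≈ 0.20000.
(Since a = 25 > μ = 5.00000, the bound 1/5 is < 1 and informative.)

P[X ≥ 25] ≤ 1/5 ≈ 0.20000.


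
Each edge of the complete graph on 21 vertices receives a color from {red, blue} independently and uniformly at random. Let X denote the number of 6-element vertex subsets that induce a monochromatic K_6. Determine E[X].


Let X = Σ_S X_S over the C(21, 6) = 54264 subsets S of size 6, where X_S = 1 if the K_6 on S is monochromatic.
For a fixed S, the K_6 on S has C(6, 2) = 15 edges. P[all 15 edges red] = (1/2)^15, and likewise for blue, so P[monochromatic] = 2·(1/2)^15 = 2^{1 − 15} = 1/16384.
By linearity: E[X] = C(21, 6) · 2^{1 − 15} = 54264 · 1/16384 = 6783/2048.
Numerically: E[X] ≈ 3.312012.

E[X] = C(21,6)·2^(1−C(6,2)) = 6783/2048 ≈ 3.312012.


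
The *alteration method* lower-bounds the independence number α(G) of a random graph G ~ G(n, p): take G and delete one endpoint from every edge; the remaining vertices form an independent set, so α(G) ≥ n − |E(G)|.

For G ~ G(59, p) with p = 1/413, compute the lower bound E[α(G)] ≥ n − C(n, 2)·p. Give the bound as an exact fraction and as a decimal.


E[|E(G)|] = C(59, 2)·p = 1711 · (1/413) = 29/7.
E[α(G)] ≥ n − E[|E(G)|] = 59 − 29/7 = 384/7.
Numerically: ≈ 54.857143.
(This is only a lower bound; the true E[α(G)] may be larger.)

E[α(G)] ≥ 384/7 ≈ 54.857143.


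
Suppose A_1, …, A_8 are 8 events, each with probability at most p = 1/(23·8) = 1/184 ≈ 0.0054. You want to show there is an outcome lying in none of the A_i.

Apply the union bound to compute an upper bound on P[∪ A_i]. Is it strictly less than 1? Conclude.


Union bound: P[∪_{i=1}^{8} A_i] ≤ Σ_i P[A_i] ≤ 8·p = 8·(1/184) = 1/23.
Numerically: 1/23 ≈ 0.0435.
Is 1/23 < 1? YES.
Since P[∪ A_i] ≤ 1/23 < 1, the complement has P[∩ A_i^c] ≥ 1 − 1/23 = 22/23 > 0, so some outcome avoids every A_i.

8·p = 1/23 ≈ 0.0435; existence CERTIFIED by the union bound.


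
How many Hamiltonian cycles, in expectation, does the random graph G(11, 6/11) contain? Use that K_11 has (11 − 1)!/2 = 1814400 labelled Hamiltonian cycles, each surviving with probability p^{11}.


K_11 has (11 − 1)!/2 = 1814400 labelled Hamiltonian cycles.
For each such Hamiltonian cycle H, let X_H = 1 if all 11 edges of H are present in G. Then P[X_H = 1] = p^{11} = (6/11)^{11} = 362797056/285311670611.
Summing the indicators: E[X] = Σ_H E[X_H] = 1814400 · p^{11} = 1814400 · 362797056/285311670611 = 658258978406400/285311670611.
Numerically: E[X] ≈ 2.31e+03.

E[X] = 1814400 · (6/11)^{11} = 658258978406400/285311670611 ≈ 2.31e+03.


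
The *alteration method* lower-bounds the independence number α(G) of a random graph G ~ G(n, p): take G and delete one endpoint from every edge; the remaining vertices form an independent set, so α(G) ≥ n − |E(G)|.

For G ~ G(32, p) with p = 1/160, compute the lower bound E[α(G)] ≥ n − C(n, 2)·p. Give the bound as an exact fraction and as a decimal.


E[|E(G)|] = C(32, 2)·p = 496 · (1/160) = 31/10.
E[α(G)] ≥ n − E[|E(G)|] = 32 − 31/10 = 289/10.
Numerically: ≈ 28.9000.
(This is only a lower bound; the true E[α(G)] may be larger.)

E[α(G)] ≥ 289/10 ≈ 28.9000.


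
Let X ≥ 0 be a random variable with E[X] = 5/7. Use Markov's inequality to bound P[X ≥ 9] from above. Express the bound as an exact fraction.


μ = E[X] = 5/7, a = 9.
Markov: P[X ≥ 9] ≤ μ/a = (5/7)/9 = 5/63.
Numerically: ≈ 0.07937.
(Since a = 9 > μ = 0.71429, the bound 5/63 is < 1 and informative.)

P[X ≥ 9] ≤ 5/63 ≈ 0.07937.


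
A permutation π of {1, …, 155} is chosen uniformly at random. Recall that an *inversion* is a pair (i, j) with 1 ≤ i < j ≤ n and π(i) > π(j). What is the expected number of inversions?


Write X = Σ X_I over the C(155, 2) = 11935 pairs i < j, with X_I the indicator of one inversion.
There are 11935 indicators.
For each fixed pair i < j, the values π(i) and π(j) are two distinct elements of {1, …, 155} in uniformly random order; by symmetry P[π(i) > π(j)] = 1/2.
By linearity: E[X] = 11935 · (1/2) = C(155, 2) · (1/2) = 11935/2 = 11935/2 ≈ 5967.500.

E[X] = 11935/2 = 5967.500.


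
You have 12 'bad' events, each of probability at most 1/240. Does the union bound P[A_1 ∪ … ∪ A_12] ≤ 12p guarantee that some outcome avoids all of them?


Union bound: P[∪_{i=1}^{12} A_i] ≤ Σ_i P[A_i] ≤ 12·p = 12·(1/240) = 1/20.
Numerically: 1/20 ≈ 0.05000.
Is 1/20 < 1? YES.
Since P[∪ A_i] ≤ 1/20 < 1, the complement has P[∩ A_i^c] ≥ 1 − 1/20 = 19/20 > 0, so some outcome avoids every A_i.

12·p = 1/20 ≈ 0.05000; existence CERTIFIED by the union bound.


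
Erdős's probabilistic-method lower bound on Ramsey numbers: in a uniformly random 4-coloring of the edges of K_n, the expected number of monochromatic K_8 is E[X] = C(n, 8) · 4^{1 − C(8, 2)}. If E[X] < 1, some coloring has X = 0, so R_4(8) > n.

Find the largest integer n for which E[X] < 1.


We need C(n, 8) · 4^{1 − 28} < 1, i.e. C(n, 8) < 4^{28 − 1} = 18014398509481984.
Check values of n near the boundary:
  n = 403: C(403, 8) = 16090020602228430; 16090020602228430 < 18014398509481984? YES
  n = 404: C(404, 8) = 16415071523485570; 16415071523485570 < 18014398509481984? YES
  n = 405: C(405, 8) = 16745853821188050; 16745853821188050 < 18014398509481984? YES
  n = 406: C(406, 8) = 17082453897995850; 17082453897995850 < 18014398509481984? YES
  n = 407: C(407, 8) = 17424959239309050; 17424959239309050 < 18014398509481984? YES
  n = 408: C(408, 8) = 17773458424095231; 17773458424095231 < 18014398509481984? YES
  n = 409: C(409, 8) = 18128041135797879; 18128041135797879 < 18014398509481984? NO
  n = 410: C(410, 8) = 18488798173326195; 18488798173326195 < 18014398509481984? NO
The largest n with C(n, 8) < 18014398509481984 is n = 408 (where E[X] = 17773458424095231/18014398509481984 ≈ 0.9866251). Hence R_4(8) > 408, i.e. R_4(8) ≥ 409.

Largest n = 408; hence R_4(8) > 408.


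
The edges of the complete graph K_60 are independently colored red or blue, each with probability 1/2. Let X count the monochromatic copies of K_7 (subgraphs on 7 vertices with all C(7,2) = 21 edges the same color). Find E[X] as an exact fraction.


Let X = Σ_S X_S over the C(60, 7) = 386206920 subsets S of size 7, where X_S = 1 if the K_7 on S is monochromatic.
For a fixed S, the K_7 on S has C(7, 2) = 21 edges. P[all 21 edges red] = (1/2)^21, and likewise for blue, so P[monochromatic] = 2·(1/2)^21 = 2^{1 − 21} = 1/1048576.
By linearity: E[X] = C(60, 7) · 2^{1 − 21} = 386206920 · 1/1048576 = 48275865/131072.
Numerically: E[X] ≈ 368.31562.

E[X] = C(60,7)·2^(1−C(7,2)) = 48275865/131072 ≈ 368.31562.


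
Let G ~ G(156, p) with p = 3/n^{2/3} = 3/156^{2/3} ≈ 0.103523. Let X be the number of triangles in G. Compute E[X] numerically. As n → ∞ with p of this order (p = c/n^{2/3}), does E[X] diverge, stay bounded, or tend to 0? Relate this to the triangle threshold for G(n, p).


Number of potential triangles: C(156, 3) = 620620.
Each occurs with probability p³ ≈ (0.103523)³ ≈ 1.10946746e-03.
By linearity: E[X] = C(156, 3)·p³ ≈ 620620 · 1.10946746e-03 ≈ 688.557692.
Since α = 2/3 < 1, p = c/n^{2/3} ≫ 1/n is above the triangle threshold p ~ 1/n. Asymptotically E[X] ~ (c³/6)·n^{3(1−α)} = (3³/6)·n^{1} → ∞; triangles are abundant w.h.p.

E[X] ≈ 688.557692; in regime p = Θ(1/n^{2/3}) E[X] diverges (above the triangle threshold p ~ 1/n).


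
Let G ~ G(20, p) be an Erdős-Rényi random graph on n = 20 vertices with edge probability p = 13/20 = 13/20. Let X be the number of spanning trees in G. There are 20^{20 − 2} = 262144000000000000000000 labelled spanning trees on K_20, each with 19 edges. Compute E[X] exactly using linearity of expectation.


K_20 has 20^{20 − 2} = 262144000000000000000000 labelled spanning trees.
For each such spanning tree H, let X_H = 1 if all 19 edges of H are present in G. Then P[X_H = 1] = p^{19} = (13/20)^{19} = 1461920290375446110677/5242880000000000000000000.
Summing the indicators: E[X] = Σ_H E[X_H] = 262144000000000000000000 · p^{19} = 262144000000000000000000 · 1461920290375446110677/5242880000000000000000000 = 1461920290375446110677/20.
Numerically: E[X] ≈ 7.3096e+19.

E[X] = 262144000000000000000000 · (13/20)^{19} = 1461920290375446110677/20 ≈ 7.3096e+19.


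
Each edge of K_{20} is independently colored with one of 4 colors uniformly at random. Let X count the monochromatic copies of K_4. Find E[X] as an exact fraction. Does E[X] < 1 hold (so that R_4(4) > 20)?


E[X] = C(20, 4) · 4^{1 − 6} = 4845 · 4^{−5} = 4845/1024.
As a reduced fraction: E[X] = 4845/1024 ≈ 4.73145.
Is E[X] < 1? NO.
Since E[X] ≥ 1, the first-moment bound is inconclusive at n = 20; it does NOT by itself certify R_4(4) > 20.

E[X] = 4845/1024 ≈ 4.73145; E[X] ≥ 1; first-moment method inconclusive here.


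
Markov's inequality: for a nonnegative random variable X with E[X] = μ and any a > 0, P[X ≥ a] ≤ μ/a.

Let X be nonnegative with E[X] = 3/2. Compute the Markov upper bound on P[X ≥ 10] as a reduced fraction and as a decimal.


μ = E[X] = 3/2, a = 10.
Markov: P[X ≥ 10] ≤ μ/a = (3/2)/10 = 3/20.
Numerically: ≈ 0.1500.
(Since a = 10 > μ = 1.5000, the bound 3/20 is < 1 and informative.)

P[X ≥ 10] ≤ 3/20 ≈ 0.1500.


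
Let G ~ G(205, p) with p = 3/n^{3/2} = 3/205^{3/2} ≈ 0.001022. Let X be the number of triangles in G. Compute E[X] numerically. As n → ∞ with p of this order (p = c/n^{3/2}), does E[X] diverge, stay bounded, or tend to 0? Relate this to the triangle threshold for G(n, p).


Number of potential triangles: C(205, 3) = 1414910.
Each occurs with probability p³ ≈ (0.001022)³ ≈ 1.067754e-09.
By linearity: E[X] = C(205, 3)·p³ ≈ 1414910 · 1.067754e-09 ≈ 0.0015.
Since α = 3/2 > 1, p = c/n^{3/2} = o(1/n) is below the triangle threshold p ~ 1/n. Asymptotically E[X] ~ (c³/6)·n^{3(1−α)} = (3³/6)·n^{-1.5} → 0, so by Markov's inequality G has no triangles w.h.p.

E[X] ≈ 0.0015; in regime p = Θ(1/n^{3/2}) E[X] tends to 0 (below the triangle threshold p ~ 1/n).


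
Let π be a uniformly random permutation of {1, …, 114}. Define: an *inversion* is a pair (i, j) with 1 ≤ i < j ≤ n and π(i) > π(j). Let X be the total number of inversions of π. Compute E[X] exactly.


Write X = Σ X_I over the C(114, 2) = 6441 pairs i < j, with X_I the indicator of one inversion.
There are 6441 indicators.
For each fixed pair i < j, the values π(i) and π(j) are two distinct elements of {1, …, 114} in uniformly random order; by symmetry P[π(i) > π(j)] = 1/2.
By linearity: E[X] = 6441 · (1/2) = C(114, 2) · (1/2) = 6441/2 = 6441/2 ≈ 3220.500.

E[X] = 6441/2 = 3220.500.


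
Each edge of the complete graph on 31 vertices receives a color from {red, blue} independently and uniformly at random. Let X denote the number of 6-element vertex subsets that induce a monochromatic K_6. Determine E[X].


Let X = Σ_S X_S over the C(31, 6) = 736281 subsets S of size 6, where X_S = 1 if the K_6 on S is monochromatic.
For a fixed S, the K_6 on S has C(6, 2) = 15 edges. P[all 15 edges red] = (1/2)^15, and likewise for blue, so P[monochromatic] = 2·(1/2)^15 = 2^{1 − 15} = 1/16384.
Summing: E[X] = C(31, 6) · 2^{1 − 15} = 736281 · 1/16384 = 736281/16384.
Numerically: E[X] ≈ 44.939.

E[X] = C(31,6)·2^(1−C(6,2)) = 736281/16384 ≈ 44.939.


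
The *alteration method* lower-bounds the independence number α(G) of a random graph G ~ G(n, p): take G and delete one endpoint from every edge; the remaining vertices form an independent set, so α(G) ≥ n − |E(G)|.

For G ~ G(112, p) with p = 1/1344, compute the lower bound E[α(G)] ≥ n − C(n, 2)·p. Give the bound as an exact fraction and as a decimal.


E[|E(G)|] = C(112, 2)·p = 6216 · (1/1344) = 37/8.
E[α(G)] ≥ n − E[|E(G)|] = 112 − 37/8 = 859/8.
Numerically: ≈ 107.3750.
(This is only a lower bound; the true E[α(G)] may be larger.)

E[α(G)] ≥ 859/8 ≈ 107.3750.


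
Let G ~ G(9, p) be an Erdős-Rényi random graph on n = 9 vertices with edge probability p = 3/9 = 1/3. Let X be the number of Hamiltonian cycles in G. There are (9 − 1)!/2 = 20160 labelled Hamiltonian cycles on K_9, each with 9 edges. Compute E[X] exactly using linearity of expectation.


K_9 has (9 − 1)!/2 = 20160 labelled Hamiltonian cycles.
For each such Hamiltonian cycle H, let X_H = 1 if all 9 edges of H are present in G. Then P[X_H = 1] = p^{9} = (1/3)^{9} = 1/19683.
Summing the indicators: E[X] = Σ_H E[X_H] = 20160 · p^{9} = 20160 · 1/19683 = 2240/2187.
Numerically: E[X] ≈ 1.02.

E[X] = 20160 · (1/3)^{9} = 2240/2187 ≈ 1.02.


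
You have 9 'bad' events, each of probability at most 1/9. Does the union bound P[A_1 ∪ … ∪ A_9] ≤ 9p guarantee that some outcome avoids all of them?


Union bound: P[∪_{i=1}^{9} A_i] ≤ Σ_i P[A_i] ≤ 9·p = 9·(1/9) = 1.
Numerically: 1 ≈ 1.000.
Is 1 < 1? NO.
Since the bound 1 is ≥ 1, the union bound is uninformative here; it does NOT by itself certify existence.

9·p = 1 ≈ 1.000; existence NOT certified by the union bound.


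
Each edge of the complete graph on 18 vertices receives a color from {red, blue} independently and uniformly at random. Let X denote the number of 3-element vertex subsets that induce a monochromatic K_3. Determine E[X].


Let X = Σ_S X_S over the C(18, 3) = 816 subsets S of size 3, where X_S = 1 if the K_3 on S is monochromatic.
For a fixed S, the K_3 on S has C(3, 2) = 3 edges. P[all 3 edges red] = (1/2)^3, and likewise for blue, so P[monochromatic] = 2·(1/2)^3 = 2^{1 − 3} = 1/4.
By linearity: E[X] = C(18, 3) · 2^{1 − 3} = 816 · 1/4 = 204.
Numerically: E[X] ≈ 204.000.

E[X] = C(18,3)·2^(1−C(3,2)) = 204 ≈ 204.000.


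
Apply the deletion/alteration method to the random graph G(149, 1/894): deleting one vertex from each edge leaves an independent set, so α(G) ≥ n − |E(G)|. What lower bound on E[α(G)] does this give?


E[|E(G)|] = C(149, 2)·p = 11026 · (1/894) = 37/3.
E[α(G)] ≥ n − E[|E(G)|] = 149 − 37/3 = 410/3.
Numerically: ≈ 136.66667.
(This is only a lower bound; the true E[α(G)] may be larger.)

E[α(G)] ≥ 410/3 ≈ 136.66667.


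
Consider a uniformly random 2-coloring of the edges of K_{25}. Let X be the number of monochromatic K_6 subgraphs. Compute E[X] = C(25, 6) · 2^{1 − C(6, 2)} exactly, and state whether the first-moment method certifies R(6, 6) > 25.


E[X] = C(25, 6) · 2^{1 − 15} = 177100 · 2^{−14} = 177100/16384.
As a reduced fraction: E[X] = 44275/4096 ≈ 10.8093.
Is E[X] < 1? NO.
Since E[X] ≥ 1, the first-moment bound is inconclusive at n = 25; it does NOT by itself certify R(6, 6) > 25.

E[X] = 44275/4096 ≈ 10.8093; E[X] ≥ 1; first-moment method inconclusive here.


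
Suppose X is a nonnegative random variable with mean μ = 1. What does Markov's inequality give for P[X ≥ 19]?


μ = E[X] = 1, a = 19.
Markov: P[X ≥ 19] ≤ μ/a = (1)/19 = 1/19.
Numerically: ≈ 0.053.
(Since a = 19 > μ = 1.000, the bound 1/19 is < 1 and informative.)

P[X ≥ 19] ≤ 1/19 ≈ 0.053.


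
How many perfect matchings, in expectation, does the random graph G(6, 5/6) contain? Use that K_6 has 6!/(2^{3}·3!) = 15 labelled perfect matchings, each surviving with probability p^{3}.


K_6 has 6!/(2^{3}·3!) = 15 labelled perfect matchings.
For each such perfect matching H, let X_H = 1 if all 3 edges of H are present in G. Then P[X_H = 1] = p^{3} = (5/6)^{3} = 125/216.
Summing the indicators: E[X] = Σ_H E[X_H] = 15 · p^{3} = 15 · 125/216 = 625/72.
Numerically: E[X] ≈ 8.68.

E[X] = 15 · (5/6)^{3} = 625/72 ≈ 8.68.


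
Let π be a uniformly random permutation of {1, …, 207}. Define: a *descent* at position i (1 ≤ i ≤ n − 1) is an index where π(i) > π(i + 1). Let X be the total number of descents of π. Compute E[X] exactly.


Write X = Σ X_I over i = 1, …, 206, with X_I the indicator of one descent.
There are 206 indicators.
For each fixed i, the pair (π(i), π(i+1)) is a uniformly random ordered pair of distinct values from {1, …, 207}; by symmetry P[π(i) > π(i+1)] = 1/2.
By linearity: E[X] = 206 · (1/2) = (207 − 1) · (1/2) = 103 ≈ 103.000000.

E[X] = 103 = 103.000000.


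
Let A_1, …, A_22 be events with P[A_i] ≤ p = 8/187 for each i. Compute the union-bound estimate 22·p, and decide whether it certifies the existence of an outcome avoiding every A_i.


Union bound: P[∪_{i=1}^{22} A_i] ≤ Σ_i P[A_i] ≤ 22·p = 22·(8/187) = 16/17.
Numerically: 16/17 ≈ 0.9411765.
Is 16/17 < 1? YES.
Since P[∪ A_i] ≤ 16/17 < 1, the complement has P[∩ A_i^c] ≥ 1 − 16/17 = 1/17 > 0, so some outcome avoids every A_i.

22·p = 16/17 ≈ 0.9411765; existence CERTIFIED by the union bound.


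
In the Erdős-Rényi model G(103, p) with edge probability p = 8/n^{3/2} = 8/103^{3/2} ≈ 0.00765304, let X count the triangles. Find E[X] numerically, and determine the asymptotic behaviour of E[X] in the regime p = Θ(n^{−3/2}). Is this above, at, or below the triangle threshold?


Number of potential triangles: C(103, 3) = 176851.
Each occurs with probability p³ ≈ (0.00765304)³ ≈ 4.48231578e-07.
By linearity: E[X] = C(103, 3)·p³ ≈ 176851 · 4.48231578e-07 ≈ 0.079270.
Since α = 3/2 > 1, p = c/n^{3/2} = o(1/n) is below the triangle threshold p ~ 1/n. Asymptotically E[X] ~ (c³/6)·n^{3(1−α)} = (8³/6)·n^{-1.5} → 0, so by Markov's inequality G has no triangles w.h.p.

E[X] ≈ 0.079270; in regime p = Θ(1/n^{3/2}) E[X] tends to 0 (below the triangle threshold p ~ 1/n).


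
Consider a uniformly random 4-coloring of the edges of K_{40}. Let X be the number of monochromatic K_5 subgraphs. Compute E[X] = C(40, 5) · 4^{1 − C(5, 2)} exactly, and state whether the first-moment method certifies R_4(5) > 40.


E[X] = C(40, 5) · 4^{1 − 10} = 658008 · 4^{−9} = 658008/262144.
As a reduced fraction: E[X] = 82251/32768 ≈ 2.51010.
Is E[X] < 1? NO.
Since E[X] ≥ 1, the first-moment bound is inconclusive at n = 40; it does NOT by itself certify R_4(5) > 40.

E[X] = 82251/32768 ≈ 2.51010; E[X] ≥ 1; first-moment method inconclusive here.


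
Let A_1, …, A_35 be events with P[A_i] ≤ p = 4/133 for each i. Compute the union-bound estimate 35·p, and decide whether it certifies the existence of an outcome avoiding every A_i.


Union bound: P[∪_{i=1}^{35} A_i] ≤ Σ_i P[A_i] ≤ 35·p = 35·(4/133) = 20/19.
Numerically: 20/19 ≈ 1.052632.
Is 20/19 < 1? NO.
Since the bound 20/19 is ≥ 1, the union bound is uninformative here; it does NOT by itself certify existence.

35·p = 20/19 ≈ 1.052632; existence NOT certified by the union bound.


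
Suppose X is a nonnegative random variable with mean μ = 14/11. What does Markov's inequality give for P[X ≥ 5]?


μ = E[X] = 14/11, a = 5.
Markov: P[X ≥ 5] ≤ μ/a = (14/11)/5 = 14/55.
Numerically: ≈ 0.254545.
(Since a = 5 > μ = 1.272727, the bound 14/55 is < 1 and informative.)

P[X ≥ 5] ≤ 14/55 ≈ 0.254545.


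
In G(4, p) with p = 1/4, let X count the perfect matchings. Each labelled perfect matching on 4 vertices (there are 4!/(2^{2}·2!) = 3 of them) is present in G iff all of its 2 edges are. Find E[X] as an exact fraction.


K_4 has 4!/(2^{2}·2!) = 3 labelled perfect matchings.
For each such perfect matching H, let X_H = 1 if all 2 edges of H are present in G. Then P[X_H = 1] = p^{2} = (1/4)^{2} = 1/16.
Summing the indicators: E[X] = Σ_H E[X_H] = 3 · p^{2} = 3 · 1/16 = 3/16.
Numerically: E[X] ≈ 0.1875.

E[X] = 3 · (1/4)^{2} = 3/16 ≈ 0.1875.


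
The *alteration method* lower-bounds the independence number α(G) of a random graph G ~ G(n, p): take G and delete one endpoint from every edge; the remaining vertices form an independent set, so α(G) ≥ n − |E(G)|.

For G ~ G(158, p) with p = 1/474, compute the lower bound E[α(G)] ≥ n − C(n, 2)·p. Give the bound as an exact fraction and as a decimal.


E[|E(G)|] = C(158, 2)·p = 12403 · (1/474) = 157/6.
E[α(G)] ≥ n − E[|E(G)|] = 158 − 157/6 = 791/6.
Numerically: ≈ 131.8333.
(This is only a lower bound; the true E[α(G)] may be larger.)

E[α(G)] ≥ 791/6 ≈ 131.8333.


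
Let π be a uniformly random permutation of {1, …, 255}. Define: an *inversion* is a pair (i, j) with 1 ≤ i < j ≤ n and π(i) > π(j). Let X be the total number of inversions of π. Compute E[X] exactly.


Write X = Σ X_I over the C(255, 2) = 32385 pairs i < j, with X_I the indicator of one inversion.
There are 32385 indicators.
For each fixed pair i < j, the values π(i) and π(j) are two distinct elements of {1, …, 255} in uniformly random order; by symmetry P[π(i) > π(j)] = 1/2.
By linearity: E[X] = 32385 · (1/2) = C(255, 2) · (1/2) = 32385/2 = 32385/2 ≈ 16192.50000.

E[X] = 32385/2 = 16192.50000.


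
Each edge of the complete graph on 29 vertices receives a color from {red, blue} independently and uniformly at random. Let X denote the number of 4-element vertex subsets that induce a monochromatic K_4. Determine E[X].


Let X = Σ_S X_S over the C(29, 4) = 23751 subsets S of size 4, where X_S = 1 if the K_4 on S is monochromatic.
For a fixed S, the K_4 on S has C(4, 2) = 6 edges. P[all 6 edges red] = (1/2)^6, and likewise for blue, so P[monochromatic] = 2·(1/2)^6 = 2^{1 − 6} = 1/32.
By linearity: E[X] = C(29, 4) · 2^{1 − 6} = 23751 · 1/32 = 23751/32.
Numerically: E[X] ≈ 742.2188.

E[X] = C(29,4)·2^(1−C(4,2)) = 23751/32 ≈ 742.2188.


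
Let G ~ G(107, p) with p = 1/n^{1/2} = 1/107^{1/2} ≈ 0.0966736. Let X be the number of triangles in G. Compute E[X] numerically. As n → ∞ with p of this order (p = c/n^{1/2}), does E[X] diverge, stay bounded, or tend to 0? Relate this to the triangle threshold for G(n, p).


Number of potential triangles: C(107, 3) = 198485.
Each occurs with probability p³ ≈ (0.0966736)³ ≈ 9.03492046e-04.
By linearity: E[X] = C(107, 3)·p³ ≈ 198485 · 9.03492046e-04 ≈ 179.329619.
Since α = 1/2 < 1, p = c/n^{1/2} ≫ 1/n is above the triangle threshold p ~ 1/n. Asymptotically E[X] ~ (c³/6)·n^{3(1−α)} = (1³/6)·n^{1.5} → ∞; triangles are abundant w.h.p.

E[X] ≈ 179.329619; in regime p = Θ(1/n^{1/2}) E[X] diverges (above the triangle threshold p ~ 1/n).


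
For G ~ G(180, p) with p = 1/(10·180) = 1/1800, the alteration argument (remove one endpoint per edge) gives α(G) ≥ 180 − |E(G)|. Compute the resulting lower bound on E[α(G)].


E[|E(G)|] = C(180, 2)·p = 16110 · (1/1800) = 179/20.
E[α(G)] ≥ n − E[|E(G)|] = 180 − 179/20 = 3421/20.
Numerically: ≈ 171.0500.
(This is only a lower bound; the true E[α(G)] may be larger.)

E[α(G)] ≥ 3421/20 ≈ 171.0500.


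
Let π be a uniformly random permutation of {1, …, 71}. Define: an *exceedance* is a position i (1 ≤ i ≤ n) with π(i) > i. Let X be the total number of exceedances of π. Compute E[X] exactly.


Write X = Σ_{i=1}^{71} X_i, where X_i = 1_{π(i) > i}.
For each fixed i, π(i) is uniform over {1, …, 71} (marginal of a uniform permutation), so P[π(i) > i] = (n − i)/n. Summing: Σ_{i=1}^{71} (n − i)/n = (0 + 1 + … + 70)/71 = 71(71 − 1)/(2·71) = (71 − 1)/2.
Hence E[X] = Σ_{i=1}^{71} (71 − i)/71 = 35 ≈ 35.0000.

E[X] = 35 = 35.0000.


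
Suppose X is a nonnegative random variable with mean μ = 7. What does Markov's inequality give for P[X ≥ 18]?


μ = E[X] = 7, a = 18.
Markov: P[X ≥ 18] ≤ μ/a = (7)/18 = 7/18.
Numerically: ≈ 0.3889.
(Since a = 18 > μ = 7.0000, the bound 7/18 is < 1 and informative.)

P[X ≥ 18] ≤ 7/18 ≈ 0.3889.


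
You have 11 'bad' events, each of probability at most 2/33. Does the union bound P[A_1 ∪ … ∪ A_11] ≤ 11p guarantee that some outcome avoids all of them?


Union bound: P[∪_{i=1}^{11} A_i] ≤ Σ_i P[A_i] ≤ 11·p = 11·(2/33) = 2/3.
Numerically: 2/3 ≈ 0.66667.
Is 2/3 < 1? YES.
Since P[∪ A_i] ≤ 2/3 < 1, the complement has P[∩ A_i^c] ≥ 1 − 2/3 = 1/3 > 0, so some outcome avoids every A_i.

11·p = 2/3 ≈ 0.66667; existence CERTIFIED by the union bound.


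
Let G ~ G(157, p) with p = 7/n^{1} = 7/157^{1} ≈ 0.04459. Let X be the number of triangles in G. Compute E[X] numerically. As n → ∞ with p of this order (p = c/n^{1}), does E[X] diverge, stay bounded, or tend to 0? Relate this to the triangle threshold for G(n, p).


Number of potential triangles: C(157, 3) = 632710.
Each occurs with probability p³ ≈ (0.04459)³ ≈ 8.863294e-05.
By linearity: E[X] = C(157, 3)·p³ ≈ 632710 · 8.863294e-05 ≈ 56.0789.
Here α = 1, so p = 7/n is exactly at the triangle threshold p ~ 1/n. Asymptotically E[X] → c³/6 = 7³/6 = 343/6 ≈ 57.1667, a bounded constant. In this regime the triangle count is asymptotically Poisson(c³/6).

E[X] ≈ 56.0789; in regime p = Θ(1/n^{1}) E[X] stays bounded (at the triangle threshold p ~ 1/n).


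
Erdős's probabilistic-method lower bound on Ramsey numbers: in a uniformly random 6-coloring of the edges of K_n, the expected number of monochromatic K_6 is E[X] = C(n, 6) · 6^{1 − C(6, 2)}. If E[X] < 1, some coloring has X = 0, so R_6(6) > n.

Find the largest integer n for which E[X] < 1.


We need C(n, 6) · 6^{1 − 15} < 1, i.e. C(n, 6) < 6^{15 − 1} = 78364164096.
Check values of n near the boundary:
  n = 194: C(194, 6) = 68482017072; 68482017072 < 78364164096? YES
  n = 195: C(195, 6) = 70656049360; 70656049360 < 78364164096? YES
  n = 196: C(196, 6) = 72887293024; 72887293024 < 78364164096? YES
  n = 197: C(197, 6) = 75176946208; 75176946208 < 78364164096? YES
  n = 198: C(198, 6) = 77526225777; 77526225777 < 78364164096? YES
  n = 199: C(199, 6) = 79936367511; 79936367511 < 78364164096? NO
  n = 200: C(200, 6) = 82408626300; 82408626300 < 78364164096? NO
  n = 201: C(201, 6) = 84944276340; 84944276340 < 78364164096? NO
The largest n with C(n, 6) < 78364164096 is n = 198 (where E[X] = 25842075259/26121388032 ≈ 0.98931). Hence R_6(6) > 198, i.e. R_6(6) ≥ 199.

Largest n = 198; hence R_6(6) > 198.


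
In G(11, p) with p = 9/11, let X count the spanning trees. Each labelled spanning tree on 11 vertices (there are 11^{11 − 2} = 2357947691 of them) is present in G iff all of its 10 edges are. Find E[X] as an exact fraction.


K_11 has 11^{11 − 2} = 2357947691 labelled spanning trees.
For each such spanning tree H, let X_H = 1 if all 10 edges of H are present in G. Then P[X_H = 1] = p^{10} = (9/11)^{10} = 3486784401/25937424601.
By linearity: E[X] = Σ_H E[X_H] = 2357947691 · p^{10} = 2357947691 · 3486784401/25937424601 = 3486784401/11.
Numerically: E[X] ≈ 3.1698e+08.

E[X] = 2357947691 · (9/11)^{10} = 3486784401/11 ≈ 3.1698e+08.


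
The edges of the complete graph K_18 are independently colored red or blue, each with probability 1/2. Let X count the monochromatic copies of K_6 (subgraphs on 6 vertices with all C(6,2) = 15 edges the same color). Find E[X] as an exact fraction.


Let X = Σ_S X_S over the C(18, 6) = 18564 subsets S of size 6, where X_S = 1 if the K_6 on S is monochromatic.
For a fixed S, the K_6 on S has C(6, 2) = 15 edges. P[all 15 edges red] = (1/2)^15, and likewise for blue, so P[monochromatic] = 2·(1/2)^15 = 2^{1 − 15} = 1/16384.
Summing: E[X] = C(18, 6) · 2^{1 − 15} = 18564 · 1/16384 = 4641/4096.
Numerically: E[X] ≈ 1.133.

E[X] = C(18,6)·2^(1−C(6,2)) = 4641/4096 ≈ 1.133.


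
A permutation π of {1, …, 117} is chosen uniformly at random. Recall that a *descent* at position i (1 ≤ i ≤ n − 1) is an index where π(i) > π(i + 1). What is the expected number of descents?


Write X = Σ X_I over i = 1, …, 116, with X_I the indicator of one descent.
There are 116 indicators.
For each fixed i, the pair (π(i), π(i+1)) is a uniformly random ordered pair of distinct values from {1, …, 117}; by symmetry P[π(i) > π(i+1)] = 1/2.
By linearity: E[X] = 116 · (1/2) = (117 − 1) · (1/2) = 58 ≈ 58.00000.

E[X] = 58 = 58.00000.


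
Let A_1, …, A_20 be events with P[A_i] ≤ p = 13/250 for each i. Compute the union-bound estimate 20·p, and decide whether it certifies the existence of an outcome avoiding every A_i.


Union bound: P[∪_{i=1}^{20} A_i] ≤ Σ_i P[A_i] ≤ 20·p = 20·(13/250) = 26/25.
Numerically: 26/25 ≈ 1.0400000.
Is 26/25 < 1? NO.
Since the bound 26/25 is ≥ 1, the union bound is uninformative here; it does NOT by itself certify existence.

20·p = 26/25 ≈ 1.0400000; existence NOT certified by the union bound.


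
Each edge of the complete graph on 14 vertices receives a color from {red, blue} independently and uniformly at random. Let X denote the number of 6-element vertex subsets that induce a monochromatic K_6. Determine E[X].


Let X = Σ_S X_S over the C(14, 6) = 3003 subsets S of size 6, where X_S = 1 if the K_6 on S is monochromatic.
For a fixed S, the K_6 on S has C(6, 2) = 15 edges. P[all 15 edges red] = (1/2)^15, and likewise for blue, so P[monochromatic] = 2·(1/2)^15 = 2^{1 − 15} = 1/16384.
By linearity of expectation: E[X] = C(14, 6) · 2^{1 − 15} = 3003 · 1/16384 = 3003/16384.
Numerically: E[X] ≈ 0.18329.

E[X] = C(14,6)·2^(1−C(6,2)) = 3003/16384 ≈ 0.18329.


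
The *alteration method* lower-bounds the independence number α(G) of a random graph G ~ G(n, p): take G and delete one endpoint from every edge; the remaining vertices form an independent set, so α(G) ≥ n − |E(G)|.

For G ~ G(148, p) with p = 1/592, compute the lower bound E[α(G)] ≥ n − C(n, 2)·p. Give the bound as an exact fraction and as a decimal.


E[|E(G)|] = C(148, 2)·p = 10878 · (1/592) = 147/8.
E[α(G)] ≥ n − E[|E(G)|] = 148 − 147/8 = 1037/8.
Numerically: ≈ 129.62500.
(This is only a lower bound; the true E[α(G)] may be larger.)

E[α(G)] ≥ 1037/8 ≈ 129.62500.
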